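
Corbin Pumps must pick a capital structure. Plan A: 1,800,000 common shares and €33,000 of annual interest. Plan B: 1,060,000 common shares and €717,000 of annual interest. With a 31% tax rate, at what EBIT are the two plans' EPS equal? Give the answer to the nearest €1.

At indifference, (EBIT − 33,000)(1 − t)/1,800,000 = (EBIT − 717,000)(1 − t)/1,060,000.
Cancelling (1 − t) and cross-multiplying: 1,060,000·(EBIT − 33,000) = 1,800,000·(EBIT − 717,000).
EBIT × (1,800,000 − 1,060,000) = 717,000 × 1,800,000 − 33,000 × 1,060,000 = 1,255,620,000,000, so EBIT = 1,255,620,000,000 ÷ 740,000 = 1,696,783.78.

€1,696,784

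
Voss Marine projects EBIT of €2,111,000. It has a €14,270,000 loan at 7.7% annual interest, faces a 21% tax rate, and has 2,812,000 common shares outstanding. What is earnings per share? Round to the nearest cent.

Interest = €1,098,790.00, so EBT = €2,111,000 − €1,098,790.00 = €1,012,210.00.
Net income = €1,012,210.00 × (1 − 0.21) = €799,645.90.
EPS = €799,645.90 ÷ 2,812,000 = €0.28.

€0.28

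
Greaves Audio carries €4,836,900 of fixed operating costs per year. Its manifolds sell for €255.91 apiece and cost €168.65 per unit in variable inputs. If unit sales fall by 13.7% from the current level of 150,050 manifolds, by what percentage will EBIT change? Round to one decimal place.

-21.7%

Total contribution margin = 150,050 × €87.26 = €13,093,363.00.
EBIT = €13,093,363.00 − €4,836,900 = €8,256,463.00.
So DOL = total CM / EBIT = €13,093,363.00 / €8,256,463.00 = 1.5858.
So EBIT moves 1.5858 × (-13.7%) = -21.7%.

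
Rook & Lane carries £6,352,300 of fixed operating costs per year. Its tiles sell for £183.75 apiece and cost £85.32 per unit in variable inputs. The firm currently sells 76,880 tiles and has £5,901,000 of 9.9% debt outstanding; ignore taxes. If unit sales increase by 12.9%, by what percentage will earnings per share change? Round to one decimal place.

+154.8%

At 76,880 units, contribution = 76,880 × £98.43 = £7,567,298.40.
EBIT = £7,567,298.40 − £6,352,300 = £1,214,998.40.
After interest of £584,199.00, pre-tax earnings = £630,799.40.
Degree of combined leverage = contribution ÷ (EBIT − I) = £7,567,298.40 ÷ £630,799.40 = 11.9964.
EPS therefore changes by 11.9964 × (+12.9%) = +154.8%.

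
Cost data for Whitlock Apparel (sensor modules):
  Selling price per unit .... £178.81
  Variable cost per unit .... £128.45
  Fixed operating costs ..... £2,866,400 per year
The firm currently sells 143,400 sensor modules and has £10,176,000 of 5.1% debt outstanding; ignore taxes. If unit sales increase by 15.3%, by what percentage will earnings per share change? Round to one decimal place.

Contribution at this volume is 143,400 × £50.36 = £7,221,624.00.
EBIT = £7,221,624.00 − £2,866,400 = £4,355,224.00.
After interest of £518,976.00, pre-tax earnings = £3,836,248.00.
DCL = total CM / (EBIT − I) = £7,221,624.00 / £3,836,248.00 = 1.8825.
%ΔEPS = DCL × %ΔSales = 1.8825 × +15.3% = +28.8%.

+28.8%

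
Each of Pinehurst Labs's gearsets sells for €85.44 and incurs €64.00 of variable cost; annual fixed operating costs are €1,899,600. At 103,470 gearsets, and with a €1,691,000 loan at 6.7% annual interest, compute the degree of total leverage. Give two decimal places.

10.80

Total contribution margin = 103,470 × €21.44 = €2,218,396.80.
Operating income = contribution − fixed costs = €2,218,396.80 − €1,899,600 = €318,796.80. Interest = €113,297.00, so EBIT − I = €205,499.80.
Degree of total leverage = total CM / (EBIT − interest) = €2,218,396.80 / €205,499.80 = 10.7951.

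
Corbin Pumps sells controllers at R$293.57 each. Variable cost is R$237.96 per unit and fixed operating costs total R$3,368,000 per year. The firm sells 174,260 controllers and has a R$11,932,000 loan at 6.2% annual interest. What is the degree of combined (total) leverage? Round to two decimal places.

1.74

Contribution at this volume is 174,260 × R$55.61 = R$9,690,598.60.
EBIT = R$9,690,598.60 − R$3,368,000 = R$6,322,598.60. Interest = R$739,784.00, so EBIT − I = R$5,582,814.60.
Degree of total leverage = total CM / (EBIT − interest) = R$9,690,598.60 / R$5,582,814.60 = 1.7358.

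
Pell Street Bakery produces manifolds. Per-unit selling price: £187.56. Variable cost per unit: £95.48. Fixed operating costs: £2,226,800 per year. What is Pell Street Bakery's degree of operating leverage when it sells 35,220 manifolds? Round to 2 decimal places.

Total contribution margin = 35,220 × £92.08 = £3,243,057.60.
EBIT = £3,243,057.60 − £2,226,800 = £1,016,257.60.
Degree of operating leverage = £3,243,057.60 / £1,016,257.60 = 3.1912.

3.19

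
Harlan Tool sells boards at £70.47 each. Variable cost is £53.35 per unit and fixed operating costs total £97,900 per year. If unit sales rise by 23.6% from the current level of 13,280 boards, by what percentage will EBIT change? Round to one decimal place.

At 13,280 units, contribution = 13,280 × £17.12 = £227,353.60.
Subtracting fixed costs: EBIT = £227,353.60 − £97,900 = £129,453.60.
So DOL = total CM / EBIT = £227,353.60 / £129,453.60 = 1.7563.
Operating income changes by 1.7563 × +23.6% = +41.4%.

+41.4%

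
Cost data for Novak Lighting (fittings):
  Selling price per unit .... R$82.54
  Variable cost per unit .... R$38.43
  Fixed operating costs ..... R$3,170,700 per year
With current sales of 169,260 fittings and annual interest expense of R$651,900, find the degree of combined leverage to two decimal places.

Contribution at this volume is 169,260 × R$44.11 = R$7,466,058.60.
Subtracting fixed costs: EBIT = R$7,466,058.60 − R$3,170,700 = R$4,295,358.60. Interest = R$651,900.00.
DOL = R$7,466,058.60 ÷ R$4,295,358.60 = 1.7382; DFL = R$4,295,358.60 ÷ R$3,643,458.60 = 1.1789.
DCL = DOL × DFL = 1.7382 × 1.1789 = 2.0492.

2.05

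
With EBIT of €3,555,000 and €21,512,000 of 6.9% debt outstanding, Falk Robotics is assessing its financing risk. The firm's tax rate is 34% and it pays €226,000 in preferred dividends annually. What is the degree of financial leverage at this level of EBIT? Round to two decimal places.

2.06

Interest = €1,484,328.00.
Pre-tax preferred-dividend burden = €226,000 ÷ (1 − 0.34) = €342,424.24.
DFL = EBIT ÷ [EBIT − I − D_p/(1−t)] = €3,555,000 ÷ [€3,555,000 − €1,484,328.00 − €342,424.24] = €3,555,000 ÷ €1,728,247.76 = 2.0570.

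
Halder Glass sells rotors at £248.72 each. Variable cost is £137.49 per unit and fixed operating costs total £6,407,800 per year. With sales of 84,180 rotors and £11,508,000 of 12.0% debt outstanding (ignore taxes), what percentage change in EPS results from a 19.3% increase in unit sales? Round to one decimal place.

+114.8%

Total contribution margin = 84,180 × £111.23 = £9,363,341.40.
Operating income = contribution − fixed costs = £9,363,341.40 − £6,407,800 = £2,955,541.40.
Interest = £1,380,960.00, so EBIT − I = £1,574,581.40.
DCL = total CM / (EBIT − I) = £9,363,341.40 / £1,574,581.40 = 5.9466.
%ΔEPS = DCL × %ΔSales = 5.9466 × +19.3% = +114.8%.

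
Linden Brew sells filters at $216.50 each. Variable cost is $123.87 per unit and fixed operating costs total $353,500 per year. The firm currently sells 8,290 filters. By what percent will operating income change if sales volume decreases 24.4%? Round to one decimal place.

At 8,290 units, contribution = 8,290 × $92.63 = $767,902.70.
Subtracting fixed costs: EBIT = $767,902.70 − $353,500 = $414,402.70.
So DOL = total CM / EBIT = $767,902.70 / $414,402.70 = 1.8530.
%ΔEBIT = DOL × %ΔSales = 1.8530 × -24.4% = -45.2%.

-45.2%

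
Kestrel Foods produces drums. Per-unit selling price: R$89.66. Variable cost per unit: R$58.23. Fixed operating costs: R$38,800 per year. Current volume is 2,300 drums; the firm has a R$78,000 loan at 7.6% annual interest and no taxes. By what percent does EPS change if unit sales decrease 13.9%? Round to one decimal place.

-36.5%

Total contribution margin = 2,300 × R$31.43 = R$72,289.00.
EBIT = R$72,289.00 − R$38,800 = R$33,489.00.
After interest of R$5,928.00, pre-tax earnings = R$27,561.00.
Degree of combined leverage = contribution ÷ (EBIT − I) = R$72,289.00 ÷ R$27,561.00 = 2.6229.
EPS therefore changes by 2.6229 × (-13.9%) = -36.5%.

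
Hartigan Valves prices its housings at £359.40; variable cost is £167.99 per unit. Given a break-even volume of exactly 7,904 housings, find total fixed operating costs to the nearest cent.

£1,512,904.64

Contribution margin per unit = £359.40 − £167.99 = £191.41.
Fixed costs = break-even units × CM = 7,904 × £191.41 = £1,512,904.64.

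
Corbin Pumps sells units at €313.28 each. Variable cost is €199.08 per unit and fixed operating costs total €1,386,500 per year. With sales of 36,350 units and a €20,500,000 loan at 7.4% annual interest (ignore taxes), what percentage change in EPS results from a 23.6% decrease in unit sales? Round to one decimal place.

At 36,350 units, contribution = 36,350 × €114.20 = €4,151,170.00.
Subtracting fixed costs: EBIT = €4,151,170.00 − €1,386,500 = €2,764,670.00.
Interest = €1,517,000.00, so EBIT − I = €1,247,670.00.
DCL = total CM / (EBIT − I) = €4,151,170.00 / €1,247,670.00 = 3.3271.
%ΔEPS = DCL × %ΔSales = 3.3271 × -23.6% = -78.5%.

-78.5%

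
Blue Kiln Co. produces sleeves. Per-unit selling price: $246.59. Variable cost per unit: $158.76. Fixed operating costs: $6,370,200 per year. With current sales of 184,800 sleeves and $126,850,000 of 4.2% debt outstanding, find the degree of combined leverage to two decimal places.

Total contribution margin = 184,800 × $87.83 = $16,230,984.00.
Operating income = contribution − fixed costs = $16,230,984.00 − $6,370,200 = $9,860,784.00. Interest = $5,327,700.00.
DOL = $16,230,984.00 ÷ $9,860,784.00 = 1.6460; DFL = $9,860,784.00 ÷ $4,533,084.00 = 2.1753.
Combined leverage = 1.6460 × 2.1753 = 3.5805.

3.58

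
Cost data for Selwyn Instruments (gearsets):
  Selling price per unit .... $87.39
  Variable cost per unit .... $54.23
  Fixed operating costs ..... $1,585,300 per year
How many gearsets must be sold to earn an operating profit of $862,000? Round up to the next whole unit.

73,803 gearsets

Contribution margin per unit = $87.39 − $54.23 = $33.16.
Required volume = (fixed costs + target profit) ÷ CM = ($1,585,300 + $862,000) ÷ $33.16 = 73,802.77, so 73,803 gearsets.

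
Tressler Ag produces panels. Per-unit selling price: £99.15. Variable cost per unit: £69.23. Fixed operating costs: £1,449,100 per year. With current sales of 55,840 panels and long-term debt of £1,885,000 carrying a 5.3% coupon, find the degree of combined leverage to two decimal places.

13.73

Contribution at this volume is 55,840 × £29.92 = £1,670,732.80.
EBIT = £1,670,732.80 − £1,449,100 = £221,632.80. Interest = £99,905.00.
DOL = £1,670,732.80 ÷ £221,632.80 = 7.5383; DFL = £221,632.80 ÷ £121,727.80 = 1.8207.
Combined leverage = 7.5383 × 1.8207 = 13.7250.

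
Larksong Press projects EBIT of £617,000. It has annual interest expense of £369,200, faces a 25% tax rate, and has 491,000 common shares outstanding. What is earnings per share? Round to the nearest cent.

£0.38

Interest = £369,200.00, so EBT = £617,000 − £369,200.00 = £247,800.00.
After tax at 25%: net income = £247,800.00 × 0.75 = £185,850.00.
Per share: £185,850.00 / 491,000 shares = £0.38.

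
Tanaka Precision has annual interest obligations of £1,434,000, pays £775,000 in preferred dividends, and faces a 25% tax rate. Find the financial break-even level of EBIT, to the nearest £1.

Grossing the preferred dividend up to pre-tax terms: £775,000 / (1 − 0.25) = £1,033,333.33.
Financial break-even EBIT = interest + D_p ÷ (1 − t) = £1,434,000 + £1,033,333.33 = £2,467,333.33.

£2,467,333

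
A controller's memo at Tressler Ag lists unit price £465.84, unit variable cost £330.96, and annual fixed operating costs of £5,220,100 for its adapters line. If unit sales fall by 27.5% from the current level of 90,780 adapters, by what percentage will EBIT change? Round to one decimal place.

-47.9%

Total contribution margin = 90,780 × £134.88 = £12,244,406.40.
Operating income = contribution − fixed costs = £12,244,406.40 − £5,220,100 = £7,024,306.40.
So DOL = total CM / EBIT = £12,244,406.40 / £7,024,306.40 = 1.7431.
%ΔEBIT = DOL × %ΔSales = 1.7431 × -27.5% = -47.9%.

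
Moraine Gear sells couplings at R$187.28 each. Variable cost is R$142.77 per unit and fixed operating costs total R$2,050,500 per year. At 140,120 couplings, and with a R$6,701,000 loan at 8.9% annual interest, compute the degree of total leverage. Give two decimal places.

Total contribution margin = 140,120 × R$44.51 = R$6,236,741.20.
Subtracting fixed costs: EBIT = R$6,236,741.20 − R$2,050,500 = R$4,186,241.20. Interest = R$596,389.00.
DOL = R$6,236,741.20 ÷ R$4,186,241.20 = 1.4898; DFL = R$4,186,241.20 ÷ R$3,589,852.20 = 1.1661.
Combined leverage = 1.4898 × 1.1661 = 1.7373.

1.74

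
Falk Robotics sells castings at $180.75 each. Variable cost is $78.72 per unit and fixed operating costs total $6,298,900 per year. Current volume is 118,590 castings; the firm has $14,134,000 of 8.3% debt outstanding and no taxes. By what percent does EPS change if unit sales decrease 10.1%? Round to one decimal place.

-26.4%

At 118,590 units, contribution = 118,590 × $102.03 = $12,099,737.70.
Subtracting fixed costs: EBIT = $12,099,737.70 − $6,298,900 = $5,800,837.70.
After interest of $1,173,122.00, pre-tax earnings = $4,627,715.70.
DCL = total CM / (EBIT − I) = $12,099,737.70 / $4,627,715.70 = 2.6146.
%ΔEPS = DCL × %ΔSales = 2.6146 × -10.1% = -26.4%.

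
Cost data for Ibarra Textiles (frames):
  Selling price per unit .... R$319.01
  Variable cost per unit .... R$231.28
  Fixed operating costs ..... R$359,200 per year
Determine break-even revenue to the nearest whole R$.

Contribution margin per unit = R$319.01 − R$231.28 = R$87.73, a CM ratio of R$87.73 ÷ R$319.01 = 0.2750.
Break-even sales = FC ÷ CM ratio = R$359,200 × R$319.01 / R$87.73 = R$1,306,148.

R$1,306,148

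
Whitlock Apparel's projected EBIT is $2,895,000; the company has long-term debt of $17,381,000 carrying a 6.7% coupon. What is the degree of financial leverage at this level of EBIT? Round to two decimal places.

1.67

Interest = $1,164,527.00.
DFL = EBIT ÷ (EBIT − I) = $2,895,000 ÷ ($2,895,000 − $1,164,527.00) = $2,895,000 ÷ $1,730,473.00 = 1.6730.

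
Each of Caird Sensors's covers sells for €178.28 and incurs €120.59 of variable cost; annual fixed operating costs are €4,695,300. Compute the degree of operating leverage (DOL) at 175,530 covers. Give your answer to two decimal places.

1.86

At 175,530 units, contribution = 175,530 × €57.69 = €10,126,325.70.
Operating income = contribution − fixed costs = €10,126,325.70 − €4,695,300 = €5,431,025.70.
Degree of operating leverage = €10,126,325.70 / €5,431,025.70 = 1.8645.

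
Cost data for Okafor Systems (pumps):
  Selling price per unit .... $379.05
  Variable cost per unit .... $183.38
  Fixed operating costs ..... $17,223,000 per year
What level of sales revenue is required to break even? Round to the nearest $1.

Contribution margin per unit = $379.05 − $183.38 = $195.67, a CM ratio of $195.67 ÷ $379.05 = 0.5162.
Break-even sales = FC ÷ CM ratio = $17,223,000 × $379.05 / $195.67 = $33,364,226.

$33,364,226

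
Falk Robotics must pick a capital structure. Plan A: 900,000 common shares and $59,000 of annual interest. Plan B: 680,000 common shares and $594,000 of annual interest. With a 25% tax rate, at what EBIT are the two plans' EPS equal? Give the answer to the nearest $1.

$2,247,636

At indifference, (EBIT − 59,000)(1 − t)/900,000 = (EBIT − 594,000)(1 − t)/680,000.
The (1 − t) factor cancels: (EBIT − 59,000) × 680,000 = (EBIT − 594,000) × 900,000.
EBIT × (900,000 − 680,000) = 594,000 × 900,000 − 59,000 × 680,000 = 494,480,000,000, so EBIT = 494,480,000,000 ÷ 220,000 = 2,247,636.36.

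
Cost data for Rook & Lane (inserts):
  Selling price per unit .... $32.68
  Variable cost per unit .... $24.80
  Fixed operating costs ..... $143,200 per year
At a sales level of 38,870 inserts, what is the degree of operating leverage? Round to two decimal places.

1.88

At 38,870 units, contribution = 38,870 × $7.88 = $306,295.60.
Operating income = contribution − fixed costs = $306,295.60 − $143,200 = $163,095.60.
Degree of operating leverage = $306,295.60 / $163,095.60 = 1.8780.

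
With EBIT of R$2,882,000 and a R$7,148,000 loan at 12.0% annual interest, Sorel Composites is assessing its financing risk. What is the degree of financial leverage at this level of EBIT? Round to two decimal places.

Interest = R$857,760.00.
DFL = EBIT ÷ (EBIT − I) = R$2,882,000 ÷ (R$2,882,000 − R$857,760.00) = R$2,882,000 ÷ R$2,024,240.00 = 1.4237.

1.42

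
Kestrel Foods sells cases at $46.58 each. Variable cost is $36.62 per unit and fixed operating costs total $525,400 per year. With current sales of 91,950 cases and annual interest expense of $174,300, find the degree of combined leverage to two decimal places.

4.24

At 91,950 units, contribution = 91,950 × $9.96 = $915,822.00.
EBIT = $915,822.00 − $525,400 = $390,422.00. Interest = $174,300.00, so EBIT − I = $216,122.00.
DCL = contribution ÷ (EBIT − I) = $915,822.00 ÷ $216,122.00 = 4.2375.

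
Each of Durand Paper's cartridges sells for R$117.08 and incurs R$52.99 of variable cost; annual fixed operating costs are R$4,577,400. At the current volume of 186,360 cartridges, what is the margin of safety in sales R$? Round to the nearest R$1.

Each unit contributes R$117.08 − R$52.99 = R$64.09. Break-even units = R$4,577,400 ÷ R$64.09 = 71,421.44; break-even revenue = 71,421.44 × R$117.08 = R$8,362,022.03.
Actual sales revenue = 186,360 × R$117.08 = R$21,819,028.80.
Margin of safety = R$21,819,028.80 − R$8,362,022.03 = R$13,457,007.

R$13,457,007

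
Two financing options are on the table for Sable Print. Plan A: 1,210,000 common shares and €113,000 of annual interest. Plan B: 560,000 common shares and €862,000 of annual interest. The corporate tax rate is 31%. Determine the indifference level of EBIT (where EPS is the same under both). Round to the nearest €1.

Set EPS_A = EPS_B: (EBIT − €113,000)(1 − 0.31) ÷ 1,210,000 = (EBIT − €862,000)(1 − 0.31) ÷ 560,000.
Cancelling (1 − t) and cross-multiplying: 560,000·(EBIT − 113,000) = 1,210,000·(EBIT − 862,000).
Solving, EBIT = (862,000·1,210,000 − 113,000·560,000) / (1,210,000 − 560,000) = 979,740,000,000 / 650,000 = 1,507,292.31.

€1,507,292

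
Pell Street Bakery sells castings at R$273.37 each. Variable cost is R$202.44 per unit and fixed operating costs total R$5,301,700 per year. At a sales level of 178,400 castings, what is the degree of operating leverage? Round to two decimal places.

Total contribution margin = 178,400 × R$70.93 = R$12,653,912.00.
Subtracting fixed costs: EBIT = R$12,653,912.00 − R$5,301,700 = R$7,352,212.00.
Degree of operating leverage = R$12,653,912.00 / R$7,352,212.00 = 1.7211.

1.72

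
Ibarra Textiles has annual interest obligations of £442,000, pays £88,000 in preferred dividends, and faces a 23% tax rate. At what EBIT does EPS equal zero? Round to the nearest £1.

£556,286

Preferred dividends are paid after tax, so their pre-tax equivalent is £88,000 ÷ (1 − 0.23) = £114,285.71.
Financial break-even EBIT = interest + D_p ÷ (1 − t) = £442,000 + £114,285.71 = £556,285.71.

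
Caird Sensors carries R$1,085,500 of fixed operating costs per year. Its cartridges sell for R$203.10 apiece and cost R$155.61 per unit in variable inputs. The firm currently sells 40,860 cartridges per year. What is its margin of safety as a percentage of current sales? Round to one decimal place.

Each unit contributes R$203.10 − R$155.61 = R$47.49. Break-even units = R$1,085,500 ÷ R$47.49 = 22,857.44; break-even revenue = 22,857.44 × R$203.10 = R$4,642,346.81.
Current sales = 40,860 × R$203.10 = R$8,298,666.00.
Margin of safety = (R$8,298,666.00 − R$4,642,346.81) ÷ R$8,298,666.00 = 44.1%.

44.1%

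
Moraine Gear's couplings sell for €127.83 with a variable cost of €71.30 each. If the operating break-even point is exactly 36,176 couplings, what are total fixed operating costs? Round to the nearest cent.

€2,045,029.28

Each unit contributes €127.83 − €71.30 = €56.53.
Fixed costs = break-even units × CM = 36,176 × €56.53 = €2,045,029.28.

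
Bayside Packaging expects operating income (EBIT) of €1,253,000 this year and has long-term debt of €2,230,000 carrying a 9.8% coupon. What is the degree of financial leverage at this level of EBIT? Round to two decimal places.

1.21

Interest = €218,540.00.
DFL = EBIT ÷ (EBIT − I) = €1,253,000 ÷ (€1,253,000 − €218,540.00) = €1,253,000 ÷ €1,034,460.00 = 1.2113.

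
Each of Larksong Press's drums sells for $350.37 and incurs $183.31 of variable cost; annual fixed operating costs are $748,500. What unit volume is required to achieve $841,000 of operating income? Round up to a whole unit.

Unit CM = price − variable cost = $350.37 − $183.31 = $167.06.
Need Q such that Q × $167.06 − $748,500 = $841,000, i.e. Q = $1,589,500 / $167.06 = 9,514.55 → 9,515.

9,515 drums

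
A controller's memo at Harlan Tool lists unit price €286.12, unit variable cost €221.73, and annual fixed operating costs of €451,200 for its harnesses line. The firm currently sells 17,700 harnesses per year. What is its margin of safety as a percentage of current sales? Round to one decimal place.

Contribution margin per unit = €286.12 − €221.73 = €64.39. Break-even units = €451,200 ÷ €64.39 = 7,007.30; break-even revenue = 7,007.30 × €286.12 = €2,004,928.47.
Current sales = 17,700 × €286.12 = €5,064,324.00.
Margin of safety = (€5,064,324.00 − €2,004,928.47) ÷ €5,064,324.00 = 60.4%.

60.4%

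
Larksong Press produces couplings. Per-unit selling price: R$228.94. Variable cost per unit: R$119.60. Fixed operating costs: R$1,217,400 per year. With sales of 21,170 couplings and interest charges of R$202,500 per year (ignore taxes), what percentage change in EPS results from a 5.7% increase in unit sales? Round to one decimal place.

At 21,170 units, contribution = 21,170 × R$109.34 = R$2,314,727.80.
EBIT = R$2,314,727.80 − R$1,217,400 = R$1,097,327.80.
After interest of R$202,500.00, pre-tax earnings = R$894,827.80.
Degree of combined leverage = contribution ÷ (EBIT − I) = R$2,314,727.80 ÷ R$894,827.80 = 2.5868.
EPS therefore changes by 2.5868 × (+5.7%) = +14.7%.

+14.7%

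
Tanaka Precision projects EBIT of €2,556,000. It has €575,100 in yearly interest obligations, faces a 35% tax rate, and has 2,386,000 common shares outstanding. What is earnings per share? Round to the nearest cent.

€0.54

Pre-tax income = €2,556,000 − €575,100.00 = €1,980,900.00.
After tax at 35%: net income = €1,980,900.00 × 0.65 = €1,287,585.00.
EPS = €1,287,585.00 ÷ 2,386,000 = €0.54.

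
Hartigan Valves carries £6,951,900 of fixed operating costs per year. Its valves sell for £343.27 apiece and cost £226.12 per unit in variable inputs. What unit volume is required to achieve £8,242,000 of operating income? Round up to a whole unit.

129,697 valves

Contribution margin per unit = £343.27 − £226.12 = £117.15.
Units = (FC + target) / CM = (£6,951,900 + £8,242,000) / £117.15 = 129,696.12, so 129,697 valves.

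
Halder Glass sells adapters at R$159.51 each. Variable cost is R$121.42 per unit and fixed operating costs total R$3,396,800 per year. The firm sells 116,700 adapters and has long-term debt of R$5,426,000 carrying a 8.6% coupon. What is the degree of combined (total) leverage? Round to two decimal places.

Contribution at this volume is 116,700 × R$38.09 = R$4,445,103.00.
Subtracting fixed costs: EBIT = R$4,445,103.00 − R$3,396,800 = R$1,048,303.00. Interest = R$466,636.00, so EBIT − I = R$581,667.00.
DCL = contribution ÷ (EBIT − I) = R$4,445,103.00 ÷ R$581,667.00 = 7.6420.

7.64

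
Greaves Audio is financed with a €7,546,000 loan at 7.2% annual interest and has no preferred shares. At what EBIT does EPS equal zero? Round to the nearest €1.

Annual interest = 7.2% × €7,546,000 = €543,312.00.
Without preferred stock the financial break-even is simply EBIT = interest = €543,312.00.

€543,312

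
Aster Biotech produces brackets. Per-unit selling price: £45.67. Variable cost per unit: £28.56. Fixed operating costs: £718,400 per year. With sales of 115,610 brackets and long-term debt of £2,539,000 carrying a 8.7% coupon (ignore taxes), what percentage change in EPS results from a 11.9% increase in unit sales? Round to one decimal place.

+22.7%

Total contribution margin = 115,610 × £17.11 = £1,978,087.10.
EBIT = £1,978,087.10 − £718,400 = £1,259,687.10.
After interest of £220,893.00, pre-tax earnings = £1,038,794.10.
Degree of combined leverage = contribution ÷ (EBIT − I) = £1,978,087.10 ÷ £1,038,794.10 = 1.9042.
%ΔEPS = DCL × %ΔSales = 1.9042 × +11.9% = +22.7%.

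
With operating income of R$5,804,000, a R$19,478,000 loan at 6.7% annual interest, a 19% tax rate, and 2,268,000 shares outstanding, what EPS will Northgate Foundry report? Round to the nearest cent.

Pre-tax income = R$5,804,000 − R$1,305,026.00 = R$4,498,974.00.
After tax at 19%: net income = R$4,498,974.00 × 0.81 = R$3,644,168.94.
Per share: R$3,644,168.94 / 2,268,000 shares = R$1.61.

R$1.61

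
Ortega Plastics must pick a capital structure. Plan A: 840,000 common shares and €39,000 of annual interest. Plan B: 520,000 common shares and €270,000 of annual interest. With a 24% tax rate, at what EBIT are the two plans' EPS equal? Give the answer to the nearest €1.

At indifference, (EBIT − 39,000)(1 − t)/840,000 = (EBIT − 270,000)(1 − t)/520,000.
The (1 − t) factor cancels: (EBIT − 39,000) × 520,000 = (EBIT − 270,000) × 840,000.
Solving, EBIT = (270,000·840,000 − 39,000·520,000) / (840,000 − 520,000) = 206,520,000,000 / 320,000 = 645,375.00.

€645,375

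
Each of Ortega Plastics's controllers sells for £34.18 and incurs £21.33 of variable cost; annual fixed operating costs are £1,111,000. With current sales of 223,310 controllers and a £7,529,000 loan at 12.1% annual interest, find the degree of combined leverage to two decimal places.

3.39

At 223,310 units, contribution = 223,310 × £12.85 = £2,869,533.50.
Operating income = contribution − fixed costs = £2,869,533.50 − £1,111,000 = £1,758,533.50. Interest = £911,009.00, so EBIT − I = £847,524.50.
Degree of total leverage = total CM / (EBIT − interest) = £2,869,533.50 / £847,524.50 = 3.3858.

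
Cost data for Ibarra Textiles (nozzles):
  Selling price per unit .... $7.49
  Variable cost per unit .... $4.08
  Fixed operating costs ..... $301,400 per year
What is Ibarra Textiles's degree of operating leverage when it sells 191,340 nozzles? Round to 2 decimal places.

1.86

At 191,340 units, contribution = 191,340 × $3.41 = $652,469.40.
Subtracting fixed costs: EBIT = $652,469.40 − $301,400 = $351,069.40.
Degree of operating leverage = $652,469.40 / $351,069.40 = 1.8585.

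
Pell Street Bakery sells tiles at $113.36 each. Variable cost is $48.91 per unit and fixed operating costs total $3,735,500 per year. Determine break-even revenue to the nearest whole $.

$6,570,307

CM per unit = $113.36 − $48.91 = $64.45; CM ratio = $64.45 / $113.36 = 0.5685.
Break-even sales = FC ÷ CM ratio = $3,735,500 × $113.36 / $64.45 = $6,570,307.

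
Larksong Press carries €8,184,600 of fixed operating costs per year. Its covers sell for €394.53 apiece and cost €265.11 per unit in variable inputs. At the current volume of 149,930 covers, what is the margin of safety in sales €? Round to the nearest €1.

€34,201,564

Each unit contributes €394.53 − €265.11 = €129.42. Break-even units = €8,184,600 ÷ €129.42 = 63,240.61; break-even revenue = 63,240.61 × €394.53 = €24,950,318.64.
Current sales = 149,930 × €394.53 = €59,151,882.90.
Margin of safety = €59,151,882.90 − €24,950,318.64 = €34,201,564.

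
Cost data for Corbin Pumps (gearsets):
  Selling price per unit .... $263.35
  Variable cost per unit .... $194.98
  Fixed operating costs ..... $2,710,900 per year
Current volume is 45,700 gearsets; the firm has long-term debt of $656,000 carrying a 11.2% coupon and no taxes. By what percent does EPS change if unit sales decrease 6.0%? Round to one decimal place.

At 45,700 units, contribution = 45,700 × $68.37 = $3,124,509.00.
Operating income = contribution − fixed costs = $3,124,509.00 − $2,710,900 = $413,609.00.
After interest of $73,472.00, pre-tax earnings = $340,137.00.
Degree of combined leverage = contribution ÷ (EBIT − I) = $3,124,509.00 ÷ $340,137.00 = 9.1860.
EPS therefore changes by 9.1860 × (-6.0%) = -55.1%.

-55.1%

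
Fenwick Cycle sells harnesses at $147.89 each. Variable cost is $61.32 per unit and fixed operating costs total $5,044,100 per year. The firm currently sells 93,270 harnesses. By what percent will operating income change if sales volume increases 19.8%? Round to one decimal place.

Contribution at this volume is 93,270 × $86.57 = $8,074,383.90.
Operating income = contribution − fixed costs = $8,074,383.90 − $5,044,100 = $3,030,283.90.
DOL = contribution ÷ EBIT = $8,074,383.90 ÷ $3,030,283.90 = 2.6646.
So EBIT moves 2.6646 × (+19.8%) = +52.8%.

+52.8%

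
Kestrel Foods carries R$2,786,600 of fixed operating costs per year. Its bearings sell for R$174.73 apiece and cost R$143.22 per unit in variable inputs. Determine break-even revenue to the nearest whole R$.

CM per unit = R$174.73 − R$143.22 = R$31.51; CM ratio = R$31.51 / R$174.73 = 0.1803.
Break-even revenue = fixed costs × price ÷ CM = R$2,786,600 × R$174.73 ÷ R$31.51 = R$15,452,320.

R$15,452,320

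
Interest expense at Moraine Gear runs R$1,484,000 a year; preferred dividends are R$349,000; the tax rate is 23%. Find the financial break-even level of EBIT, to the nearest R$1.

R$1,937,247

Grossing the preferred dividend up to pre-tax terms: R$349,000 / (1 − 0.23) = R$453,246.75.
Financial break-even EBIT = interest + D_p ÷ (1 − t) = R$1,484,000 + R$453,246.75 = R$1,937,246.75.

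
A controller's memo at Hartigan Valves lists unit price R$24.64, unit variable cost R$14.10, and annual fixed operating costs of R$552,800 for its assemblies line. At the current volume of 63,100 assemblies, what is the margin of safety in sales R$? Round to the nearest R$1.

R$262,470

Contribution margin per unit = R$24.64 − R$14.10 = R$10.54. Break-even units = R$552,800 ÷ R$10.54 = 52,447.82; break-even revenue = 52,447.82 × R$24.64 = R$1,292,314.23.
Current sales = 63,100 × R$24.64 = R$1,554,784.00.
Margin of safety = R$1,554,784.00 − R$1,292,314.23 = R$262,470.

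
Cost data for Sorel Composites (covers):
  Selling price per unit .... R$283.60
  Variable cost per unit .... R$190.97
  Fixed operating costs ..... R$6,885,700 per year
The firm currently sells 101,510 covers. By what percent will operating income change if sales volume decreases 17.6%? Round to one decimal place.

-65.7%

Total contribution margin = 101,510 × R$92.63 = R$9,402,871.30.
Operating income = contribution − fixed costs = R$9,402,871.30 − R$6,885,700 = R$2,517,171.30.
Degree of operating leverage = R$9,402,871.30 / R$2,517,171.30 = 3.7355.
%ΔEBIT = DOL × %ΔSales = 3.7355 × -17.6% = -65.7%.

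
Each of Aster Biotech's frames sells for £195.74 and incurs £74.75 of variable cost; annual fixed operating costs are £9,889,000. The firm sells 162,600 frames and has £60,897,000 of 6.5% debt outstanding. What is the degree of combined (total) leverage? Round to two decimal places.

3.38

Contribution at this volume is 162,600 × £120.99 = £19,672,974.00.
EBIT = £19,672,974.00 − £9,889,000 = £9,783,974.00. Interest = £3,958,305.00.
DOL = £19,672,974.00 ÷ £9,783,974.00 = 2.0107; DFL = £9,783,974.00 ÷ £5,825,669.00 = 1.6795.
DCL = DOL × DFL = 2.0107 × 1.6795 = 3.3770.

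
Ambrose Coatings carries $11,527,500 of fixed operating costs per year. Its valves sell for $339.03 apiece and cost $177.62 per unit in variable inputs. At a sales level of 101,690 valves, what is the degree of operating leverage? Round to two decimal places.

3.36

At 101,690 units, contribution = 101,690 × $161.41 = $16,413,782.90.
Operating income = contribution − fixed costs = $16,413,782.90 − $11,527,500 = $4,886,282.90.
DOL = contribution ÷ EBIT = $16,413,782.90 ÷ $4,886,282.90 = 3.3592.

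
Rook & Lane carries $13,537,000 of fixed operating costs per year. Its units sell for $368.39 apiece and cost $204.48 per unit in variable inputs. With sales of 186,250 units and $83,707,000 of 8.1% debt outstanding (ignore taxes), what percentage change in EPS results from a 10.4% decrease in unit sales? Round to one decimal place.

Total contribution margin = 186,250 × $163.91 = $30,528,237.50.
Subtracting fixed costs: EBIT = $30,528,237.50 − $13,537,000 = $16,991,237.50.
After interest of $6,780,267.00, pre-tax earnings = $10,210,970.50.
Degree of combined leverage = contribution ÷ (EBIT − I) = $30,528,237.50 ÷ $10,210,970.50 = 2.9897.
EPS therefore changes by 2.9897 × (-10.4%) = -31.1%.

-31.1%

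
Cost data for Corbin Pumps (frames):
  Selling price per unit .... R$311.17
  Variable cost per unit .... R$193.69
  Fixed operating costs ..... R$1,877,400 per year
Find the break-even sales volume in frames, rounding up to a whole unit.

15,981 frames

Unit CM = price − variable cost = R$311.17 − R$193.69 = R$117.48.
Break-even volume = fixed costs ÷ CM per unit = R$1,877,400 ÷ R$117.48 = 15,980.59, so 15,981 frames.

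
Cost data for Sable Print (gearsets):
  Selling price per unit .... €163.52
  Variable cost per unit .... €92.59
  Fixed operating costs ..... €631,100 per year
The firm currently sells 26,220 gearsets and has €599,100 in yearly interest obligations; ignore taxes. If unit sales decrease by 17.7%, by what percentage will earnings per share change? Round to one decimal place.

Total contribution margin = 26,220 × €70.93 = €1,859,784.60.
Subtracting fixed costs: EBIT = €1,859,784.60 − €631,100 = €1,228,684.60.
Interest = €599,100.00, so EBIT − I = €629,584.60.
Degree of combined leverage = contribution ÷ (EBIT − I) = €1,859,784.60 ÷ €629,584.60 = 2.9540.
%ΔEPS = DCL × %ΔSales = 2.9540 × -17.7% = -52.3%.

-52.3%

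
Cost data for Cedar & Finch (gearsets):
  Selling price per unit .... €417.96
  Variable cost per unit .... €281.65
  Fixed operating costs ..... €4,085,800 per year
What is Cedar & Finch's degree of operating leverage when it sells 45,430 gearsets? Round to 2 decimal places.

2.94

Contribution at this volume is 45,430 × €136.31 = €6,192,563.30.
Operating income = contribution − fixed costs = €6,192,563.30 − €4,085,800 = €2,106,763.30.
Degree of operating leverage = €6,192,563.30 / €2,106,763.30 = 2.9394.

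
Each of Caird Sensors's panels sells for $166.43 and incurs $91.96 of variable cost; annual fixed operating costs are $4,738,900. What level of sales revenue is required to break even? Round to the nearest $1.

CM per unit = $166.43 − $91.96 = $74.47; CM ratio = $74.47 / $166.43 = 0.4475.
Break-even sales = FC ÷ CM ratio = $4,738,900 × $166.43 / $74.47 = $10,590,777.

$10,590,777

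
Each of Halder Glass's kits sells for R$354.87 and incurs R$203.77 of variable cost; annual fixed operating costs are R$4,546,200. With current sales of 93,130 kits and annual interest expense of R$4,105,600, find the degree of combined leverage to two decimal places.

2.60

At 93,130 units, contribution = 93,130 × R$151.10 = R$14,071,943.00.
Subtracting fixed costs: EBIT = R$14,071,943.00 − R$4,546,200 = R$9,525,743.00. Interest = R$4,105,600.00.
DOL = R$14,071,943.00 ÷ R$9,525,743.00 = 1.4773; DFL = R$9,525,743.00 ÷ R$5,420,143.00 = 1.7575.
Combined leverage = 1.4773 × 1.7575 = 2.5964.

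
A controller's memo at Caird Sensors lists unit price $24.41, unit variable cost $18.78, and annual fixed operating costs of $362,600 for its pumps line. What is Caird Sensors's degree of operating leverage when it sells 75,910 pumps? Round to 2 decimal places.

6.60

At 75,910 units, contribution = 75,910 × $5.63 = $427,373.30.
Operating income = contribution − fixed costs = $427,373.30 − $362,600 = $64,773.30.
So DOL = total CM / EBIT = $427,373.30 / $64,773.30 = 6.5980.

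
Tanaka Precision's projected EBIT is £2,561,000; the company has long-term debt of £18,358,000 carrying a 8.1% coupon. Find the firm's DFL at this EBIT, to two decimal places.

Interest = £1,486,998.00.
Degree of financial leverage = EBIT / (EBIT − interest) = £2,561,000 / £1,074,002.00 = 2.3845.

2.38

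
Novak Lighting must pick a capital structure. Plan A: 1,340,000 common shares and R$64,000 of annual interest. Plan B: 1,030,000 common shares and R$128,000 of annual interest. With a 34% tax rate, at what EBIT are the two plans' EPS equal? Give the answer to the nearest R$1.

At indifference, (EBIT − 64,000)(1 − t)/1,340,000 = (EBIT − 128,000)(1 − t)/1,030,000.
Cancelling (1 − t) and cross-multiplying: 1,030,000·(EBIT − 64,000) = 1,340,000·(EBIT − 128,000).
EBIT × (1,340,000 − 1,030,000) = 128,000 × 1,340,000 − 64,000 × 1,030,000 = 105,600,000,000, so EBIT = 105,600,000,000 ÷ 310,000 = 340,645.16.

R$340,645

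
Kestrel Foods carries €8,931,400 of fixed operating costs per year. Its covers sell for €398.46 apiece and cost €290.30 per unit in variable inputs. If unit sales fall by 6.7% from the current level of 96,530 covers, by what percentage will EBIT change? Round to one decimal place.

Total contribution margin = 96,530 × €108.16 = €10,440,684.80.
Operating income = contribution − fixed costs = €10,440,684.80 − €8,931,400 = €1,509,284.80.
Degree of operating leverage = €10,440,684.80 / €1,509,284.80 = 6.9176.
Operating income changes by 6.9176 × -6.7% = -46.3%.

-46.3%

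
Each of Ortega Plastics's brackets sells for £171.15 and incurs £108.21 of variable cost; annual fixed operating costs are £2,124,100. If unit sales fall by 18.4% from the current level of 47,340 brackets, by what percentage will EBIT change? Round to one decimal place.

-64.1%

Contribution at this volume is 47,340 × £62.94 = £2,979,579.60.
Operating income = contribution − fixed costs = £2,979,579.60 − £2,124,100 = £855,479.60.
Degree of operating leverage = £2,979,579.60 / £855,479.60 = 3.4829.
Operating income changes by 3.4829 × -18.4% = -64.1%.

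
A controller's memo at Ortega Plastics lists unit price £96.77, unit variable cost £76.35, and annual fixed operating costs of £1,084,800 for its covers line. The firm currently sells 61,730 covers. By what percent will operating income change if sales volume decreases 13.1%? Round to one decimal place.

Total contribution margin = 61,730 × £20.42 = £1,260,526.60.
EBIT = £1,260,526.60 − £1,084,800 = £175,726.60.
Degree of operating leverage = £1,260,526.60 / £175,726.60 = 7.1732.
So EBIT moves 7.1732 × (-13.1%) = -94.0%.

-94.0%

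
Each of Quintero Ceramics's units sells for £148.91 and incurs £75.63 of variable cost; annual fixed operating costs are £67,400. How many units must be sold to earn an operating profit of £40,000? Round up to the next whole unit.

Contribution margin per unit = £148.91 − £75.63 = £73.28.
Required volume = (fixed costs + target profit) ÷ CM = (£67,400 + £40,000) ÷ £73.28 = 1,465.61, so 1,466 units.

1,466 units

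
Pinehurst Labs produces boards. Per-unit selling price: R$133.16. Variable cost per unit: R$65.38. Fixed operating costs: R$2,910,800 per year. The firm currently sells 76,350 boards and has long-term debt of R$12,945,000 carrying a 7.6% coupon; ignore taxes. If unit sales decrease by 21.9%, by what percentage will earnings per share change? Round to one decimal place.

-88.5%

Contribution at this volume is 76,350 × R$67.78 = R$5,175,003.00.
Subtracting fixed costs: EBIT = R$5,175,003.00 − R$2,910,800 = R$2,264,203.00.
Interest = R$983,820.00, so EBIT − I = R$1,280,383.00.
Degree of combined leverage = contribution ÷ (EBIT − I) = R$5,175,003.00 ÷ R$1,280,383.00 = 4.0418.
EPS therefore changes by 4.0418 × (-21.9%) = -88.5%.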